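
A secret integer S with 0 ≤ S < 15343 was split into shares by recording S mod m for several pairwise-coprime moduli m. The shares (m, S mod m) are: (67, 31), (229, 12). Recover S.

6195

Combine the congruences pairwise.
From S ≡ 31 (mod 67) write S = 31 + 67t. Substituting into S ≡ 12 (mod 229) gives 67t ≡ 210 (mod 229), and since 67⁻¹ ≡ 188 (mod 229), t ≡ 92. Hence S ≡ 31 + 67·92 = 6195 (mod 15343).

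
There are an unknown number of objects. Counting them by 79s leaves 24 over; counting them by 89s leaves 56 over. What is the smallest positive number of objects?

5396

Combine the congruences pairwise.
From N ≡ 24 (mod 79) write N = 24 + 79t. Substituting into N ≡ 56 (mod 89) gives 79t ≡ 32 (mod 89), and since 79⁻¹ ≡ 80 (mod 89), t ≡ 68. Hence N ≡ 24 + 79·68 = 5396 (mod 7031).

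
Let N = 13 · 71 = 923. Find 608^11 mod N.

303

Mod 13: 608 ≡ 10; 10^11 ≡ 4 (mod 13).
Mod 71: 608 ≡ 40; 40^11 ≡ 19 (mod 71).
Combine by CRT: x ≡ 4 (mod 13), x ≡ 19 (mod 71) ⇒ x ≡ 303 (mod 923).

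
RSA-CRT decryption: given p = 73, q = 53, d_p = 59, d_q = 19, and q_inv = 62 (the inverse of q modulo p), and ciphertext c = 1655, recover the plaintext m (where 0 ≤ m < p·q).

2193

m₁ = c^(d_p) mod p: c ≡ 49 (mod 73), and 49^59 mod 73 = 3.
m₂ = c^(d_q) mod q: c ≡ 12 (mod 53), and 12^19 mod 53 = 20.
h = q_inv·(m₁ − m₂) mod p = 62·(3 − 20) mod 73 = 41.
m = m₂ + h·q = 20 + 41·53 = 2193.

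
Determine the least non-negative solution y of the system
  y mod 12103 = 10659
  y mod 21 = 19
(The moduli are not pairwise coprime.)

Combine the congruences pairwise.
gcd(12103, 21) = 7 and 7 | (19 − 10659), so the pair is consistent; merging gives y ≡ 22762 (mod 36309), where 36309 = lcm(12103, 21).
The solution is unique modulo lcm(12103, 21) = 36309.

22762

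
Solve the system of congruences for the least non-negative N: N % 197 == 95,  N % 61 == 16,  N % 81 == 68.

From N ≡ 95 (mod 197) write N = 95 + 197t. Substituting into N ≡ 16 (mod 61) gives 197t ≡ 43 (mod 61), and since 14⁻¹ ≡ 48 (mod 61), t ≡ 51. Hence N ≡ 95 + 197·51 = 10142 (mod 12017).
From N ≡ 10142 (mod 12017) write N = 10142 + 12017t. Substituting into N ≡ 68 (mod 81) gives 12017t ≡ 51 (mod 81), and since 29⁻¹ ≡ 14 (mod 81), t ≡ 66. Hence N ≡ 10142 + 12017·66 = 803264 (mod 973377).

803264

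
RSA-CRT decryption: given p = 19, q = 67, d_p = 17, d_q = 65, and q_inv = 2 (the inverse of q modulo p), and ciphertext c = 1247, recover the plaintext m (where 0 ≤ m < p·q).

1224

m₁ = c^(d_p) mod p: c ≡ 12 (mod 19), and 12^17 mod 19 = 8.
m₂ = c^(d_q) mod q: c ≡ 41 (mod 67), and 41^65 mod 67 = 18.
h = q_inv·(m₁ − m₂) mod p = 2·(8 − 18) mod 19 = 18.
m = m₂ + h·q = 18 + 18·67 = 1224.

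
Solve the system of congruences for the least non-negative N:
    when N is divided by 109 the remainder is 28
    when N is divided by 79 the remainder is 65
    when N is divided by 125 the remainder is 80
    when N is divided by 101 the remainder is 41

30427705

The moduli are pairwise coprime; M = 109·79·125·101 = 108713875.
M/109 = 997375; 997375 ≡ 25 (mod 109); 25·48 ≡ 1, so inverse 48.
M/79 = 1376125; 1376125 ≡ 24 (mod 79); 24·56 ≡ 1, so inverse 56.
M/125 = 869711; 869711 ≡ 86 (mod 125); 86·16 ≡ 1, so inverse 16.
M/101 = 1076375; 1076375 ≡ 18 (mod 101); 18·73 ≡ 1, so inverse 73.
N ≡ 28·997375·48 + 65·1376125·56 + 80·869711·16 + 41·1076375·73 = 10684387455.
10684387455 mod 108713875 = 30427705.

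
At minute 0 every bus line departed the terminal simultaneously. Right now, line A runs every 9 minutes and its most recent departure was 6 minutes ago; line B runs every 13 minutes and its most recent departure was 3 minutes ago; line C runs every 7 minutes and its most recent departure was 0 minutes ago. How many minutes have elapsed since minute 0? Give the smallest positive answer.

The moduli are pairwise coprime; N = 9·13·7 = 819.
N/9 = 91; 91 ≡ 1 (mod 9), inverse 1.
N/13 = 63; 63 ≡ 11 (mod 13); 11·6 ≡ 1, so inverse 6.
N/7 = 117; 117 ≡ 5 (mod 7); 5·3 ≡ 1, so inverse 3.
t ≡ 6·91·1 + 3·63·6 + 0·117·3 = 1680.
1680 mod 819 = 42.

42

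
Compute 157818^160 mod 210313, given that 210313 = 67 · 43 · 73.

66365

Mod 67: 157818 ≡ 33; by Fermat, exponent reduces to 160 mod 66 = 28; 33^28 ≡ 35 (mod 67).
Mod 43: 157818 ≡ 8; by Fermat, exponent reduces to 160 mod 42 = 34; 8^34 ≡ 16 (mod 43).
Mod 73: 157818 ≡ 65; by Fermat, exponent reduces to 160 mod 72 = 16; 65^16 ≡ 8 (mod 73).
Combine by CRT: x ≡ 35 (mod 67), x ≡ 16 (mod 43), x ≡ 8 (mod 73) ⇒ x ≡ 66365 (mod 210313).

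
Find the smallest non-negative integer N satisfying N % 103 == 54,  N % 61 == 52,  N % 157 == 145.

185248

The moduli are pairwise coprime; M = 103·61·157 = 986431.
M/103 = 9577; 9577 ≡ 101 (mod 103); 101·51 ≡ 1, so inverse 51.
M/61 = 16171; 16171 ≡ 6 (mod 61); 6·51 ≡ 1, so inverse 51.
M/157 = 6283; 6283 ≡ 3 (mod 157); 3·105 ≡ 1, so inverse 105.
N ≡ 54·9577·51 + 52·16171·51 + 145·6283·105 = 164919225.
164919225 mod 986431 = 185248.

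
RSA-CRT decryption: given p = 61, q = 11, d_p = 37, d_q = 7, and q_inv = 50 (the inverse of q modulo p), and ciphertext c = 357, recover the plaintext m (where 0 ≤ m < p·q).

m₁ = c^(d_p) mod p: c ≡ 52 (mod 61), and 52^37 mod 61 = 41.
m₂ = c^(d_q) mod q: c ≡ 5 (mod 11), and 5^7 mod 11 = 3.
h = q_inv·(m₁ − m₂) mod p = 50·(41 − 3) mod 61 = 9.
m = m₂ + h·q = 3 + 9·11 = 102.

102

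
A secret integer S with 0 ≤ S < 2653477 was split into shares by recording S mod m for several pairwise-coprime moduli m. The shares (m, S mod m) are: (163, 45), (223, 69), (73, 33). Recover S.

356200

From S ≡ 45 (mod 163) write S = 45 + 163t. Substituting into S ≡ 69 (mod 223) gives 163t ≡ 24 (mod 223), and since 163⁻¹ ≡ 26 (mod 223), t ≡ 178. Hence S ≡ 45 + 163·178 = 29059 (mod 36349).
From S ≡ 29059 (mod 36349) write S = 29059 + 36349t. Substituting into S ≡ 33 (mod 73) gives 36349t ≡ 28 (mod 73), and since 68⁻¹ ≡ 29 (mod 73), t ≡ 9. Hence S ≡ 29059 + 36349·9 = 356200 (mod 2653477).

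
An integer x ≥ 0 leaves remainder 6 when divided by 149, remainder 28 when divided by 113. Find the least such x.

4774

Combine the congruences pairwise.
From x ≡ 6 (mod 149) write x = 6 + 149t. Substituting into x ≡ 28 (mod 113) gives 149t ≡ 22 (mod 113), and since 36⁻¹ ≡ 22 (mod 113), t ≡ 32. Hence x ≡ 6 + 149·32 = 4774 (mod 16837).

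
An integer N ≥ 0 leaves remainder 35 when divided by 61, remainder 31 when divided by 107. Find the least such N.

1743

Combine the congruences pairwise.
From N ≡ 35 (mod 61) write N = 35 + 61t. Substituting into N ≡ 31 (mod 107) gives 61t ≡ 103 (mod 107), and since 61⁻¹ ≡ 100 (mod 107), t ≡ 28. Hence N ≡ 35 + 61·28 = 1743 (mod 6527).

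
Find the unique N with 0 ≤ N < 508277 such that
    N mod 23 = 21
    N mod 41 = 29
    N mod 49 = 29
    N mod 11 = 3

90434

The moduli are pairwise coprime; M = 23·41·49·11 = 508277.
M/23 = 22099; 22099 ≡ 19 (mod 23); 19·17 ≡ 1, so inverse 17.
M/41 = 12397; 12397 ≡ 15 (mod 41); 15·11 ≡ 1, so inverse 11.
M/49 = 10373; 10373 ≡ 34 (mod 49); 34·13 ≡ 1, so inverse 13.
M/11 = 46207; 46207 ≡ 7 (mod 11); 7·8 ≡ 1, so inverse 8.
N ≡ 21·22099·17 + 29·12397·11 + 29·10373·13 + 3·46207·8 = 16863575.
16863575 mod 508277 = 90434.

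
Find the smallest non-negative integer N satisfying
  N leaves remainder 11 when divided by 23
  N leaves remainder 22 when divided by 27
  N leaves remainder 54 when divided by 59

28669

Combine the congruences pairwise.
From N ≡ 11 (mod 23) write N = 11 + 23t. Substituting into N ≡ 22 (mod 27) gives 23t ≡ 11 (mod 27), and since 23⁻¹ ≡ 20 (mod 27), t ≡ 4. Hence N ≡ 11 + 23·4 = 103 (mod 621).
From N ≡ 103 (mod 621) write N = 103 + 621t. Substituting into N ≡ 54 (mod 59) gives 621t ≡ 10 (mod 59), and since 31⁻¹ ≡ 40 (mod 59), t ≡ 46. Hence N ≡ 103 + 621·46 = 28669 (mod 36639).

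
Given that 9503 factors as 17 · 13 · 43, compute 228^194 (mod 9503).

Mod 17: 228 ≡ 7; by Fermat, exponent reduces to 194 mod 16 = 2; 7^2 ≡ 15 (mod 17).
Mod 13: 228 ≡ 7; by Fermat, exponent reduces to 194 mod 12 = 2; 7^2 ≡ 10 (mod 13).
Mod 43: 228 ≡ 13; by Fermat, exponent reduces to 194 mod 42 = 26; 13^26 ≡ 31 (mod 43).
Combine by CRT: x ≡ 15 (mod 17), x ≡ 10 (mod 13), x ≡ 31 (mod 43) ⇒ x ≡ 8889 (mod 9503).

8889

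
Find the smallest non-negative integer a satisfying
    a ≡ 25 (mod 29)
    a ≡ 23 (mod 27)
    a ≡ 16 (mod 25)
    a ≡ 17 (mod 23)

70466

The moduli are pairwise coprime; N = 29·27·25·23 = 450225.
N/29 = 15525; 15525 ≡ 10 (mod 29); 10·3 ≡ 1, so inverse 3.
N/27 = 16675; 16675 ≡ 16 (mod 27); 16·22 ≡ 1, so inverse 22.
N/25 = 18009; 18009 ≡ 9 (mod 25); 9·14 ≡ 1, so inverse 14.
N/23 = 19575; 19575 ≡ 2 (mod 23); 2·12 ≡ 1, so inverse 12.
a ≡ 25·15525·3 + 23·16675·22 + 16·18009·14 + 17·19575·12 = 17629241.
17629241 mod 450225 = 70466.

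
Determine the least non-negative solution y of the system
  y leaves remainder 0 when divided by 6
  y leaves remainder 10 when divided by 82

gcd(6, 82) = 2 and 2 | (10 − 0), so the pair is consistent; merging gives y ≡ 174 (mod 246), where 246 = lcm(6, 82).
The solution is unique modulo lcm(6, 82) = 246.

174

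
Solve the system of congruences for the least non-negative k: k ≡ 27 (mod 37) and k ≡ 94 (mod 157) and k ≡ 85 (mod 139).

425564

The moduli are pairwise coprime; N = 37·157·139 = 807451.
N/37 = 21823; 21823 ≡ 30 (mod 37); 30·21 ≡ 1, so inverse 21.
N/157 = 5143; 5143 ≡ 119 (mod 157); 119·95 ≡ 1, so inverse 95.
N/139 = 5809; 5809 ≡ 110 (mod 139); 110·115 ≡ 1, so inverse 115.
k ≡ 27·21823·21 + 94·5143·95 + 85·5809·115 = 115083606.
115083606 mod 807451 = 425564.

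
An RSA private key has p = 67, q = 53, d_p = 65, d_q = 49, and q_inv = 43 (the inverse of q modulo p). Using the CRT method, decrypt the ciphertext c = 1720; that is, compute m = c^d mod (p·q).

2750

m₁ = c^(d_p) mod p: c ≡ 45 (mod 67), and 45^65 mod 67 = 3.
m₂ = c^(d_q) mod q: c ≡ 24 (mod 53), and 24^49 mod 53 = 47.
h = q_inv·(m₁ − m₂) mod p = 43·(3 − 47) mod 67 = 51.
m = m₂ + h·q = 47 + 51·53 = 2750.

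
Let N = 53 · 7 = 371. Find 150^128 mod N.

142

Mod 53: 150 ≡ 44; by Fermat, exponent reduces to 128 mod 52 = 24; 44^24 ≡ 36 (mod 53).
Mod 7: 150 ≡ 3; by Fermat, exponent reduces to 128 mod 6 = 2; 3^2 ≡ 2 (mod 7).
Combine by CRT: x ≡ 36 (mod 53), x ≡ 2 (mod 7) ⇒ x ≡ 142 (mod 371).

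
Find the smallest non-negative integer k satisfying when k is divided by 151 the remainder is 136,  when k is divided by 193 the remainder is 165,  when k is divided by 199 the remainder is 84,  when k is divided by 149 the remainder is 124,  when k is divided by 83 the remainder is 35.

The moduli are pairwise coprime; N = 151·193·199·149·83 = 71721884719.
N/151 = 474979369; 474979369 ≡ 111 (mod 151); 111·117 ≡ 1, so inverse 117.
N/193 = 371615983; 371615983 ≡ 80 (mod 193); 80·152 ≡ 1, so inverse 152.
N/199 = 360411481; 360411481 ≡ 193 (mod 199); 193·33 ≡ 1, so inverse 33.
N/149 = 481354931; 481354931 ≡ 1 (mod 149), inverse 1.
N/83 = 864119093; 864119093 ≡ 34 (mod 83); 34·22 ≡ 1, so inverse 22.
k ≡ 136·474979369·117 + 165·371615983·152 + 84·360411481·33 + 124·481354931·1 + 35·864119093·22 = 18602120911554.
18602120911554 mod 71721884719 = 26152769333.

26152769333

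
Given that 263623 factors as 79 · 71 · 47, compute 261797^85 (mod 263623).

250437

Mod 79: 261797 ≡ 70; by Fermat, exponent reduces to 85 mod 78 = 7; 70^7 ≡ 7 (mod 79).
Mod 71: 261797 ≡ 20; by Fermat, exponent reduces to 85 mod 70 = 15; 20^15 ≡ 20 (mod 71).
Mod 47: 261797 ≡ 7; by Fermat, exponent reduces to 85 mod 46 = 39; 7^39 ≡ 21 (mod 47).
Combine by CRT: x ≡ 7 (mod 79), x ≡ 20 (mod 71), x ≡ 21 (mod 47) ⇒ x ≡ 250437 (mod 263623).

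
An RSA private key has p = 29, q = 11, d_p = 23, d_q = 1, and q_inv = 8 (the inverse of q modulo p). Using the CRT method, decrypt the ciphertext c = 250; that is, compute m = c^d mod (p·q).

m₁ = c^(d_p) mod p: c ≡ 18 (mod 29), and 18^23 mod 29 = 2.
m₂ = c^(d_q) mod q: c ≡ 8 (mod 11), and 8^1 mod 11 = 8.
h = q_inv·(m₁ − m₂) mod p = 8·(2 − 8) mod 29 = 10.
m = m₂ + h·q = 8 + 10·11 = 118.

118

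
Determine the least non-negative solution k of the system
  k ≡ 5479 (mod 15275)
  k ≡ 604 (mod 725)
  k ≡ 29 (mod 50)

66579

Combine the congruences pairwise.
gcd(15275, 725) = 25 and 25 | (604 − 5479), so the pair is consistent; merging gives k ≡ 66579 (mod 442975), where 442975 = lcm(15275, 725).
gcd(442975, 50) = 25 and 25 | (29 − 66579), so the pair is consistent; merging gives k ≡ 66579 (mod 885950), where 885950 = lcm(442975, 50).
The solution is unique modulo lcm(15275, 725, 50) = 885950.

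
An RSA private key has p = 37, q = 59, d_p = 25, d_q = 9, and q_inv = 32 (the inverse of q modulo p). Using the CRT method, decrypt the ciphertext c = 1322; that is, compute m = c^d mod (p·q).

286

m₁ = c^(d_p) mod p: c ≡ 27 (mod 37), and 27^25 mod 37 = 27.
m₂ = c^(d_q) mod q: c ≡ 24 (mod 59), and 24^9 mod 59 = 50.
h = q_inv·(m₁ − m₂) mod p = 32·(27 − 50) mod 37 = 4.
m = m₂ + h·q = 50 + 4·59 = 286.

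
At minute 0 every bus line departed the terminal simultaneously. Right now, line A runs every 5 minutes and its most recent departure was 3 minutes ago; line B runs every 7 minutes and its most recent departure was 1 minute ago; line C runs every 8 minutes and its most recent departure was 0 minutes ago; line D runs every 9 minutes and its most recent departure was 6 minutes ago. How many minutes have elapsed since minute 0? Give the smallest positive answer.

1968

From t ≡ 3 (mod 5) write t = 3 + 5s. Substituting into t ≡ 1 (mod 7) gives 5s ≡ 5 (mod 7), and since 5⁻¹ ≡ 3 (mod 7), s ≡ 1. Hence t ≡ 3 + 5·1 = 8 (mod 35).
From t ≡ 8 (mod 35) write t = 8 + 35s. Substituting into t ≡ 0 (mod 8) gives 35s ≡ 0 (mod 8), and since 3⁻¹ ≡ 3 (mod 8), s ≡ 0. Hence t ≡ 8 + 35·0 = 8 (mod 280).
From t ≡ 8 (mod 280) write t = 8 + 280s. Substituting into t ≡ 6 (mod 9) gives 280s ≡ 7 (mod 9), and since 1⁻¹ ≡ 1 (mod 9), s ≡ 7. Hence t ≡ 8 + 280·7 = 1968 (mod 2520).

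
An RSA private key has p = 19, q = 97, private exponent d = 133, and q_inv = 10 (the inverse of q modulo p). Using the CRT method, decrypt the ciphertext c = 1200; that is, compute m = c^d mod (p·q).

d_p = d mod (p−1) = 133 mod 18 = 7; d_q = d mod (q−1) = 37.
m₁ = c^(d_p) mod p: c ≡ 3 (mod 19), and 3^7 mod 19 = 2.
m₂ = c^(d_q) mod q: c ≡ 36 (mod 97), and 36^37 mod 97 = 36.
h = q_inv·(m₁ − m₂) mod p = 10·(2 − 36) mod 19 = 2.
m = m₂ + h·q = 36 + 2·97 = 230.

230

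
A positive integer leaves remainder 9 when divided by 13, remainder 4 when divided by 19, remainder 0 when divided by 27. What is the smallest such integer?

From N ≡ 9 (mod 13) write N = 9 + 13t. Substituting into N ≡ 4 (mod 19) gives 13t ≡ 14 (mod 19), and since 13⁻¹ ≡ 3 (mod 19), t ≡ 4. Hence N ≡ 9 + 13·4 = 61 (mod 247).
From N ≡ 61 (mod 247) write N = 61 + 247t. Substituting into N ≡ 0 (mod 27) gives 247t ≡ 20 (mod 27), and since 4⁻¹ ≡ 7 (mod 27), t ≡ 5. Hence N ≡ 61 + 247·5 = 1296 (mod 6669).

1296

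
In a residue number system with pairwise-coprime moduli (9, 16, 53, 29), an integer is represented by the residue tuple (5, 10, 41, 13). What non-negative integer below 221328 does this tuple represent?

The moduli are pairwise coprime; N = 9·16·53·29 = 221328.
N/9 = 24592; 24592 ≡ 4 (mod 9); 4·7 ≡ 1, so inverse 7.
N/16 = 13833; 13833 ≡ 9 (mod 16); 9·9 ≡ 1, so inverse 9.
N/53 = 4176; 4176 ≡ 42 (mod 53); 42·24 ≡ 1, so inverse 24.
N/29 = 7632; 7632 ≡ 5 (mod 29); 5·6 ≡ 1, so inverse 6.
x ≡ 5·24592·7 + 10·13833·9 + 41·4176·24 + 13·7632·6 = 6810170.
6810170 mod 221328 = 170330.

170330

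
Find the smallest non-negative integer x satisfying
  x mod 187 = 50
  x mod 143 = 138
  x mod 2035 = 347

287282

gcd(187, 143) = 11 and 11 | (138 − 50), so the pair is consistent; merging gives x ≡ 424 (mod 2431), where 2431 = lcm(187, 143).
gcd(2431, 2035) = 11 and 11 | (347 − 424), so the pair is consistent; merging gives x ≡ 287282 (mod 449735), where 449735 = lcm(2431, 2035).
The solution is unique modulo lcm(187, 143, 2035) = 449735.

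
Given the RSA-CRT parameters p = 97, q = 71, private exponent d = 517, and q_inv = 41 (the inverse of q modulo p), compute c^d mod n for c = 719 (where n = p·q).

2969

d_p = d mod (p−1) = 517 mod 96 = 37; d_q = d mod (q−1) = 27.
m₁ = c^(d_p) mod p: c ≡ 40 (mod 97), and 40^37 mod 97 = 59.
m₂ = c^(d_q) mod q: c ≡ 9 (mod 71), and 9^27 mod 71 = 58.
h = q_inv·(m₁ − m₂) mod p = 41·(59 − 58) mod 97 = 41.
m = m₂ + h·q = 58 + 41·71 = 2969.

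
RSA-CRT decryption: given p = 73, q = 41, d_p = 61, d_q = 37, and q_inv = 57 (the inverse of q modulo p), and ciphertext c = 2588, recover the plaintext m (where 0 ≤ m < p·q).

m₁ = c^(d_p) mod p: c ≡ 33 (mod 73), and 33^61 mod 73 = 28.
m₂ = c^(d_q) mod q: c ≡ 5 (mod 41), and 5^37 mod 41 = 21.
h = q_inv·(m₁ − m₂) mod p = 57·(28 − 21) mod 73 = 34.
m = m₂ + h·q = 21 + 34·41 = 1415.

1415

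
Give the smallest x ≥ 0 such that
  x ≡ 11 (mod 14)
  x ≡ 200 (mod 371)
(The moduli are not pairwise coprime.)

Combine the congruences pairwise.
gcd(14, 371) = 7 and 7 | (200 − 11), so the pair is consistent; merging gives x ≡ 571 (mod 742), where 742 = lcm(14, 371).
The solution is unique modulo lcm(14, 371) = 742.

571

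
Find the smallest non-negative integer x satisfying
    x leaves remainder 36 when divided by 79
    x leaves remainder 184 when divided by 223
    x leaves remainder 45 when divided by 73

The moduli are pairwise coprime; N = 79·223·73 = 1286041.
N/79 = 16279; 16279 ≡ 5 (mod 79); 5·16 ≡ 1, so inverse 16.
N/223 = 5767; 5767 ≡ 192 (mod 223); 192·187 ≡ 1, so inverse 187.
N/73 = 17617; 17617 ≡ 24 (mod 73); 24·70 ≡ 1, so inverse 70.
x ≡ 36·16279·16 + 184·5767·187 + 45·17617·70 = 263301190.
263301190 mod 1286041 = 948826.

948826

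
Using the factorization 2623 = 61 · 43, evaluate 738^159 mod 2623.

2493

Mod 61: 738 ≡ 6; by Fermat, exponent reduces to 159 mod 60 = 39; 6^39 ≡ 53 (mod 61).
Mod 43: 738 ≡ 7; by Fermat, exponent reduces to 159 mod 42 = 33; 7^33 ≡ 42 (mod 43).
Combine by CRT: x ≡ 53 (mod 61), x ≡ 42 (mod 43) ⇒ x ≡ 2493 (mod 2623).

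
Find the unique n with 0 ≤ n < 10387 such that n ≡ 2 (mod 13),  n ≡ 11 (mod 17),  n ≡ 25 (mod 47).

3785

Combine the congruences pairwise.
From n ≡ 2 (mod 13) write n = 2 + 13t. Substituting into n ≡ 11 (mod 17) gives 13t ≡ 9 (mod 17), and since 13⁻¹ ≡ 4 (mod 17), t ≡ 2. Hence n ≡ 2 + 13·2 = 28 (mod 221).
From n ≡ 28 (mod 221) write n = 28 + 221t. Substituting into n ≡ 25 (mod 47) gives 221t ≡ 44 (mod 47), and since 33⁻¹ ≡ 10 (mod 47), t ≡ 17. Hence n ≡ 28 + 221·17 = 3785 (mod 10387).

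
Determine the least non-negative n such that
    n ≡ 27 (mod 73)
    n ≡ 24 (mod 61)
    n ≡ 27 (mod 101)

59011

Combine the congruences pairwise.
From n ≡ 27 (mod 73) write n = 27 + 73t. Substituting into n ≡ 24 (mod 61) gives 73t ≡ 58 (mod 61), and since 12⁻¹ ≡ 56 (mod 61), t ≡ 15. Hence n ≡ 27 + 73·15 = 1122 (mod 4453).
From n ≡ 1122 (mod 4453) write n = 1122 + 4453t. Substituting into n ≡ 27 (mod 101) gives 4453t ≡ 16 (mod 101), and since 9⁻¹ ≡ 45 (mod 101), t ≡ 13. Hence n ≡ 1122 + 4453·13 = 59011 (mod 449753).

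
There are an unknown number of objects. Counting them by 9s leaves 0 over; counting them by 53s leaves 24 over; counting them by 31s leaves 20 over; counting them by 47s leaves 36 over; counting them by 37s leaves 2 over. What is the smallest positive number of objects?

From N ≡ 0 (mod 9) write N = 0 + 9t. Substituting into N ≡ 24 (mod 53) gives 9t ≡ 24 (mod 53), and since 9⁻¹ ≡ 6 (mod 53), t ≡ 38. Hence N ≡ 0 + 9·38 = 342 (mod 477).
From N ≡ 342 (mod 477) write N = 342 + 477t. Substituting into N ≡ 20 (mod 31) gives 477t ≡ 19 (mod 31), and since 12⁻¹ ≡ 13 (mod 31), t ≡ 30. Hence N ≡ 342 + 477·30 = 14652 (mod 14787).
From N ≡ 14652 (mod 14787) write N = 14652 + 14787t. Substituting into N ≡ 36 (mod 47) gives 14787t ≡ 1 (mod 47), and since 29⁻¹ ≡ 13 (mod 47), t ≡ 13. Hence N ≡ 14652 + 14787·13 = 206883 (mod 694989).
From N ≡ 206883 (mod 694989) write N = 206883 + 694989t. Substituting into N ≡ 2 (mod 37) gives 694989t ≡ 23 (mod 37), and since 18⁻¹ ≡ 35 (mod 37), t ≡ 28. Hence N ≡ 206883 + 694989·28 = 19666575 (mod 25714593).

19666575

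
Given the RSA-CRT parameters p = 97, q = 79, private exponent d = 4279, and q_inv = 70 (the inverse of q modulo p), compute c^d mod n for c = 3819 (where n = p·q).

d_p = d mod (p−1) = 4279 mod 96 = 55; d_q = d mod (q−1) = 67.
m₁ = c^(d_p) mod p: c ≡ 36 (mod 97), and 36^55 mod 97 = 36.
m₂ = c^(d_q) mod q: c ≡ 27 (mod 79), and 27^67 mod 79 = 61.
h = q_inv·(m₁ − m₂) mod p = 70·(36 − 61) mod 97 = 93.
m = m₂ + h·q = 61 + 93·79 = 7408.

7408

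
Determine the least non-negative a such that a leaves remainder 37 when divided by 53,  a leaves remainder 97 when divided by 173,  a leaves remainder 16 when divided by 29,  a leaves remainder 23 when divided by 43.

The moduli are pairwise coprime; N = 53·173·29·43 = 11433743.
N/53 = 215731; 215731 ≡ 21 (mod 53); 21·48 ≡ 1, so inverse 48.
N/173 = 66091; 66091 ≡ 5 (mod 173); 5·104 ≡ 1, so inverse 104.
N/29 = 394267; 394267 ≡ 12 (mod 29); 12·17 ≡ 1, so inverse 17.
N/43 = 265901; 265901 ≡ 32 (mod 43); 32·39 ≡ 1, so inverse 39.
a ≡ 37·215731·48 + 97·66091·104 + 16·394267·17 + 23·265901·39 = 1395618085.
1395618085 mod 11433743 = 701439.

701439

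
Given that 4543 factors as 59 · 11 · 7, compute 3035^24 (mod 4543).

771

Mod 59: 3035 ≡ 26; 26^24 ≡ 4 (mod 59).
Mod 11: 3035 ≡ 10; by Fermat, exponent reduces to 24 mod 10 = 4; 10^4 ≡ 1 (mod 11).
Mod 7: 3035 ≡ 4; since 6 | 24, by Fermat 4^24 ≡ 1 (mod 7).
Combine by CRT: x ≡ 4 (mod 59), x ≡ 1 (mod 11), x ≡ 1 (mod 7) ⇒ x ≡ 771 (mod 4543).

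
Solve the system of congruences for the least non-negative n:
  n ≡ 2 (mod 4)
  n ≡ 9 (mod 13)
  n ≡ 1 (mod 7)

Combine the congruences pairwise.
From n ≡ 2 (mod 4) write n = 2 + 4t. Substituting into n ≡ 9 (mod 13) gives 4t ≡ 7 (mod 13), and since 4⁻¹ ≡ 10 (mod 13), t ≡ 5. Hence n ≡ 2 + 4·5 = 22 (mod 52).
From n ≡ 22 (mod 52) write n = 22 + 52t. Substituting into n ≡ 1 (mod 7) gives 52t ≡ 0 (mod 7), and since 3⁻¹ ≡ 5 (mod 7), t ≡ 0. Hence n ≡ 22 + 52·0 = 22 (mod 364).

22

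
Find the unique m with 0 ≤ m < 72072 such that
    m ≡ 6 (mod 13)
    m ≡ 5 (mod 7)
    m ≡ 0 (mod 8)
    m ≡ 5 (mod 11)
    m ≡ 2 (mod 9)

From m ≡ 6 (mod 13) write m = 6 + 13t. Substituting into m ≡ 5 (mod 7) gives 13t ≡ 6 (mod 7), and since 6⁻¹ ≡ 6 (mod 7), t ≡ 1. Hence m ≡ 6 + 13·1 = 19 (mod 91).
From m ≡ 19 (mod 91) write m = 19 + 91t. Substituting into m ≡ 0 (mod 8) gives 91t ≡ 5 (mod 8), and since 3⁻¹ ≡ 3 (mod 8), t ≡ 7. Hence m ≡ 19 + 91·7 = 656 (mod 728).
From m ≡ 656 (mod 728) write m = 656 + 728t. Substituting into m ≡ 5 (mod 11) gives 728t ≡ 9 (mod 11), and since 2⁻¹ ≡ 6 (mod 11), t ≡ 10. Hence m ≡ 656 + 728·10 = 7936 (mod 8008).
From m ≡ 7936 (mod 8008) write m = 7936 + 8008t. Substituting into m ≡ 2 (mod 9) gives 8008t ≡ 4 (mod 9), and since 7⁻¹ ≡ 4 (mod 9), t ≡ 7. Hence m ≡ 7936 + 8008·7 = 63992 (mod 72072).

63992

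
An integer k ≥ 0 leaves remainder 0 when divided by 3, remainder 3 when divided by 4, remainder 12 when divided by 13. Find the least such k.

51

The moduli are pairwise coprime; N = 3·4·13 = 156.
N/3 = 52; 52 ≡ 1 (mod 3), inverse 1.
N/4 = 39; 39 ≡ 3 (mod 4); 3·3 ≡ 1, so inverse 3.
N/13 = 12; 12 ≡ 12 (mod 13); 12·12 ≡ 1, so inverse 12.
k ≡ 0·52·1 + 3·39·3 + 12·12·12 = 2079.
2079 mod 156 = 51.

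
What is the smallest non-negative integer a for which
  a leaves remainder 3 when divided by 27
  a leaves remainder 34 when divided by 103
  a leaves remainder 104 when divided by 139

352191

Combine the congruences pairwise.
From a ≡ 3 (mod 27) write a = 3 + 27t. Substituting into a ≡ 34 (mod 103) gives 27t ≡ 31 (mod 103), and since 27⁻¹ ≡ 42 (mod 103), t ≡ 66. Hence a ≡ 3 + 27·66 = 1785 (mod 2781).
From a ≡ 1785 (mod 2781) write a = 1785 + 2781t. Substituting into a ≡ 104 (mod 139) gives 2781t ≡ 126 (mod 139), and since 1⁻¹ ≡ 1 (mod 139), t ≡ 126. Hence a ≡ 1785 + 2781·126 = 352191 (mod 386559).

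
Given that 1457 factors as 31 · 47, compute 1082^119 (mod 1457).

847

Mod 31: 1082 ≡ 28; by Fermat, exponent reduces to 119 mod 30 = 29; 28^29 ≡ 10 (mod 31).
Mod 47: 1082 ≡ 1; by Fermat, exponent reduces to 119 mod 46 = 27; 1^27 ≡ 1 (mod 47).
Combine by CRT: x ≡ 10 (mod 31), x ≡ 1 (mod 47) ⇒ x ≡ 847 (mod 1457).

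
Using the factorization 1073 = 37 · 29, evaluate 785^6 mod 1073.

Mod 37: 785 ≡ 8; 8^6 ≡ 36 (mod 37).
Mod 29: 785 ≡ 2; 2^6 ≡ 6 (mod 29).
Combine by CRT: x ≡ 36 (mod 37), x ≡ 6 (mod 29) ⇒ x ≡ 702 (mod 1073).

702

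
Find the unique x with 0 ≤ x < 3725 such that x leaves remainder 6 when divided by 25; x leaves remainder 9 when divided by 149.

456

From x ≡ 6 (mod 25) write x = 6 + 25t. Substituting into x ≡ 9 (mod 149) gives 25t ≡ 3 (mod 149), and since 25⁻¹ ≡ 6 (mod 149), t ≡ 18. Hence x ≡ 6 + 25·18 = 456 (mod 3725).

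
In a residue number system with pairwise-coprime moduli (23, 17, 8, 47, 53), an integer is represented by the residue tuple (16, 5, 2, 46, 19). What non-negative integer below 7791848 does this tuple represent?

Combine the congruences pairwise.
From x ≡ 16 (mod 23) write x = 16 + 23t. Substituting into x ≡ 5 (mod 17) gives 23t ≡ 6 (mod 17), and since 6⁻¹ ≡ 3 (mod 17), t ≡ 1. Hence x ≡ 16 + 23·1 = 39 (mod 391).
From x ≡ 39 (mod 391) write x = 39 + 391t. Substituting into x ≡ 2 (mod 8) gives 391t ≡ 3 (mod 8), and since 7⁻¹ ≡ 7 (mod 8), t ≡ 5. Hence x ≡ 39 + 391·5 = 1994 (mod 3128).
From x ≡ 1994 (mod 3128) write x = 1994 + 3128t. Substituting into x ≡ 46 (mod 47) gives 3128t ≡ 26 (mod 47), and since 26⁻¹ ≡ 38 (mod 47), t ≡ 1. Hence x ≡ 1994 + 3128·1 = 5122 (mod 147016).
From x ≡ 5122 (mod 147016) write x = 5122 + 147016t. Substituting into x ≡ 19 (mod 53) gives 147016t ≡ 38 (mod 53), and since 47⁻¹ ≡ 44 (mod 53), t ≡ 29. Hence x ≡ 5122 + 147016·29 = 4268586 (mod 7791848).

4268586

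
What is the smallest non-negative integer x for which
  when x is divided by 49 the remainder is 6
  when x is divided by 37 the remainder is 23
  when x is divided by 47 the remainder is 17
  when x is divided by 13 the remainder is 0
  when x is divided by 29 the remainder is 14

1516801

From x ≡ 6 (mod 49) write x = 6 + 49t. Substituting into x ≡ 23 (mod 37) gives 49t ≡ 17 (mod 37), and since 12⁻¹ ≡ 34 (mod 37), t ≡ 23. Hence x ≡ 6 + 49·23 = 1133 (mod 1813).
From x ≡ 1133 (mod 1813) write x = 1133 + 1813t. Substituting into x ≡ 17 (mod 47) gives 1813t ≡ 12 (mod 47), and since 27⁻¹ ≡ 7 (mod 47), t ≡ 37. Hence x ≡ 1133 + 1813·37 = 68214 (mod 85211).
From x ≡ 68214 (mod 85211) write x = 68214 + 85211t. Substituting into x ≡ 0 (mod 13) gives 85211t ≡ 10 (mod 13), and since 9⁻¹ ≡ 3 (mod 13), t ≡ 4. Hence x ≡ 68214 + 85211·4 = 409058 (mod 1107743).
From x ≡ 409058 (mod 1107743) write x = 409058 + 1107743t. Substituting into x ≡ 14 (mod 29) gives 1107743t ≡ 1 (mod 29), and since 1⁻¹ ≡ 1 (mod 29), t ≡ 1. Hence x ≡ 409058 + 1107743·1 = 1516801 (mod 32124547).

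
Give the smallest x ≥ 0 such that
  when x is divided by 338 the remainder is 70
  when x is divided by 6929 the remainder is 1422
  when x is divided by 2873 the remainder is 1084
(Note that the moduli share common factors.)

gcd(338, 6929) = 169 and 169 | (1422 − 70), so the pair is consistent; merging gives x ≡ 1422 (mod 13858), where 13858 = lcm(338, 6929).
gcd(13858, 2873) = 169 and 169 | (1084 − 1422), so the pair is consistent; merging gives x ≡ 167718 (mod 235586), where 235586 = lcm(13858, 2873).
The solution is unique modulo lcm(338, 6929, 2873) = 235586.

167718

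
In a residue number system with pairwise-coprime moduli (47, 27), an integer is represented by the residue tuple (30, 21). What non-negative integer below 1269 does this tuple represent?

453

Combine the congruences pairwise.
From x ≡ 30 (mod 47) write x = 30 + 47t. Substituting into x ≡ 21 (mod 27) gives 47t ≡ 18 (mod 27), and since 20⁻¹ ≡ 23 (mod 27), t ≡ 9. Hence x ≡ 30 + 47·9 = 453 (mod 1269).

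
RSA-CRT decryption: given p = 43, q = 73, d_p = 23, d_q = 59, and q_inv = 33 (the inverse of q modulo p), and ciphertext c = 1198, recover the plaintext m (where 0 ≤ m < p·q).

m₁ = c^(d_p) mod p: c ≡ 37 (mod 43), and 37^23 mod 43 = 7.
m₂ = c^(d_q) mod q: c ≡ 30 (mod 73), and 30^59 mod 73 = 17.
h = q_inv·(m₁ − m₂) mod p = 33·(7 − 17) mod 43 = 14.
m = m₂ + h·q = 17 + 14·73 = 1039.

1039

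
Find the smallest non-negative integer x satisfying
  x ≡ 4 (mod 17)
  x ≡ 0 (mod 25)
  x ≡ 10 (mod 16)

The moduli are pairwise coprime; N = 17·25·16 = 6800.
N/17 = 400; 400 ≡ 9 (mod 17); 9·2 ≡ 1, so inverse 2.
N/25 = 272; 272 ≡ 22 (mod 25); 22·8 ≡ 1, so inverse 8.
N/16 = 425; 425 ≡ 9 (mod 16); 9·9 ≡ 1, so inverse 9.
x ≡ 4·400·2 + 0·272·8 + 10·425·9 = 41450.
41450 mod 6800 = 650.

650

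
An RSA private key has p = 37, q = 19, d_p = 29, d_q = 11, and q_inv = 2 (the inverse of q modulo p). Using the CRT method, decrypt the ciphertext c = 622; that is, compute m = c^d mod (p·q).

469

m₁ = c^(d_p) mod p: c ≡ 30 (mod 37), and 30^29 mod 37 = 25.
m₂ = c^(d_q) mod q: c ≡ 14 (mod 19), and 14^11 mod 19 = 13.
h = q_inv·(m₁ − m₂) mod p = 2·(25 − 13) mod 37 = 24.
m = m₂ + h·q = 13 + 24·19 = 469.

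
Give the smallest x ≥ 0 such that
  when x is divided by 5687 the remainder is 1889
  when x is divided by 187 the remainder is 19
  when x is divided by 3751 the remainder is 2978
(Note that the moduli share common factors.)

1162037

gcd(5687, 187) = 11 and 11 | (19 − 1889), so the pair is consistent; merging gives x ≡ 1889 (mod 96679), where 96679 = lcm(5687, 187).
gcd(96679, 3751) = 121 and 121 | (2978 − 1889), so the pair is consistent; merging gives x ≡ 1162037 (mod 2997049), where 2997049 = lcm(96679, 3751).
The solution is unique modulo lcm(5687, 187, 3751) = 2997049.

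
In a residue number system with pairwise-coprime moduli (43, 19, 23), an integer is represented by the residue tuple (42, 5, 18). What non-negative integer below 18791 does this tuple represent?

The moduli are pairwise coprime; N = 43·19·23 = 18791.
N/43 = 437; 437 ≡ 7 (mod 43); 7·37 ≡ 1, so inverse 37.
N/19 = 989; 989 ≡ 1 (mod 19), inverse 1.
N/23 = 817; 817 ≡ 12 (mod 23); 12·2 ≡ 1, so inverse 2.
x ≡ 42·437·37 + 5·989·1 + 18·817·2 = 713455.
713455 mod 18791 = 18188.

18188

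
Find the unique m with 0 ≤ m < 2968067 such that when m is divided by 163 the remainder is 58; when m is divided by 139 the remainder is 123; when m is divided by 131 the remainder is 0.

Combine the congruences pairwise.
From m ≡ 58 (mod 163) write m = 58 + 163t. Substituting into m ≡ 123 (mod 139) gives 163t ≡ 65 (mod 139), and since 24⁻¹ ≡ 29 (mod 139), t ≡ 78. Hence m ≡ 58 + 163·78 = 12772 (mod 22657).
From m ≡ 12772 (mod 22657) write m = 12772 + 22657t. Substituting into m ≡ 0 (mod 131) gives 22657t ≡ 66 (mod 131), and since 125⁻¹ ≡ 109 (mod 131), t ≡ 120. Hence m ≡ 12772 + 22657·120 = 2731612 (mod 2968067).

2731612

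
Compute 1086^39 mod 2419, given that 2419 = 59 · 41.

Mod 59: 1086 ≡ 24; 24^39 ≡ 39 (mod 59).
Mod 41: 1086 ≡ 20; 20^39 ≡ 39 (mod 41).
Combine by CRT: x ≡ 39 (mod 59), x ≡ 39 (mod 41) ⇒ x ≡ 39 (mod 2419).

39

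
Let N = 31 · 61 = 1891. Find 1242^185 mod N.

962

Mod 31: 1242 ≡ 2; by Fermat, exponent reduces to 185 mod 30 = 5; 2^5 ≡ 1 (mod 31).
Mod 61: 1242 ≡ 22; by Fermat, exponent reduces to 185 mod 60 = 5; 22^5 ≡ 47 (mod 61).
Combine by CRT: x ≡ 1 (mod 31), x ≡ 47 (mod 61) ⇒ x ≡ 962 (mod 1891).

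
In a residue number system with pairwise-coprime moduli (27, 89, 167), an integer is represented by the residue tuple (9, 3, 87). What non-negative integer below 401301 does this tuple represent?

244575

From x ≡ 9 (mod 27) write x = 9 + 27t. Substituting into x ≡ 3 (mod 89) gives 27t ≡ 83 (mod 89), and since 27⁻¹ ≡ 33 (mod 89), t ≡ 69. Hence x ≡ 9 + 27·69 = 1872 (mod 2403).
From x ≡ 1872 (mod 2403) write x = 1872 + 2403t. Substituting into x ≡ 87 (mod 167) gives 2403t ≡ 52 (mod 167), and since 65⁻¹ ≡ 18 (mod 167), t ≡ 101. Hence x ≡ 1872 + 2403·101 = 244575 (mod 401301).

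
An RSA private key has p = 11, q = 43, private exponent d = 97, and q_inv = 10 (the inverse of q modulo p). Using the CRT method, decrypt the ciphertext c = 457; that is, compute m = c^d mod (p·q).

8

d_p = d mod (p−1) = 97 mod 10 = 7; d_q = d mod (q−1) = 13.
m₁ = c^(d_p) mod p: c ≡ 6 (mod 11), and 6^7 mod 11 = 8.
m₂ = c^(d_q) mod q: c ≡ 27 (mod 43), and 27^13 mod 43 = 8.
h = q_inv·(m₁ − m₂) mod p = 10·(8 − 8) mod 11 = 0.
m = m₂ + h·q = 8 + 0·43 = 8.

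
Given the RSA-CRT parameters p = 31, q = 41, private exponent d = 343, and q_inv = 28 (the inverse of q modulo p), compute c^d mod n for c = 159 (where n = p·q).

d_p = d mod (p−1) = 343 mod 30 = 13; d_q = d mod (q−1) = 23.
m₁ = c^(d_p) mod p: c ≡ 4 (mod 31), and 4^13 mod 31 = 2.
m₂ = c^(d_q) mod q: c ≡ 36 (mod 41), and 36^23 mod 41 = 39.
h = q_inv·(m₁ − m₂) mod p = 28·(2 − 39) mod 31 = 18.
m = m₂ + h·q = 39 + 18·41 = 777.

777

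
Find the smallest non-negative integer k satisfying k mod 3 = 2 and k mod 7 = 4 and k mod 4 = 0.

32

The moduli are pairwise coprime; N = 3·7·4 = 84.
N/3 = 28; 28 ≡ 1 (mod 3), inverse 1.
N/7 = 12; 12 ≡ 5 (mod 7); 5·3 ≡ 1, so inverse 3.
N/4 = 21; 21 ≡ 1 (mod 4), inverse 1.
k ≡ 2·28·1 + 4·12·3 + 0·21·1 = 200.
200 mod 84 = 32.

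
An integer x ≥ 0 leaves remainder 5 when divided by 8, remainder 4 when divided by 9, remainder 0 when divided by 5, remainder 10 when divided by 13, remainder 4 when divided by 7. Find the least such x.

8005

From x ≡ 5 (mod 8) write x = 5 + 8t. Substituting into x ≡ 4 (mod 9) gives 8t ≡ 8 (mod 9), and since 8⁻¹ ≡ 8 (mod 9), t ≡ 1. Hence x ≡ 5 + 8·1 = 13 (mod 72).
From x ≡ 13 (mod 72) write x = 13 + 72t. Substituting into x ≡ 0 (mod 5) gives 72t ≡ 2 (mod 5), and since 2⁻¹ ≡ 3 (mod 5), t ≡ 1. Hence x ≡ 13 + 72·1 = 85 (mod 360).
From x ≡ 85 (mod 360) write x = 85 + 360t. Substituting into x ≡ 10 (mod 13) gives 360t ≡ 3 (mod 13), and since 9⁻¹ ≡ 3 (mod 13), t ≡ 9. Hence x ≡ 85 + 360·9 = 3325 (mod 4680).
From x ≡ 3325 (mod 4680) write x = 3325 + 4680t. Substituting into x ≡ 4 (mod 7) gives 4680t ≡ 4 (mod 7), and since 4⁻¹ ≡ 2 (mod 7), t ≡ 1. Hence x ≡ 3325 + 4680·1 = 8005 (mod 32760).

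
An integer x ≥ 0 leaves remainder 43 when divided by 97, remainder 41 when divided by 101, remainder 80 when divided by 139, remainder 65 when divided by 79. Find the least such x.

26055213

The moduli are pairwise coprime; N = 97·101·139·79 = 107580857.
N/97 = 1109081; 1109081 ≡ 80 (mod 97); 80·57 ≡ 1, so inverse 57.
N/101 = 1065157; 1065157 ≡ 11 (mod 101); 11·46 ≡ 1, so inverse 46.
N/139 = 773963; 773963 ≡ 11 (mod 139); 11·38 ≡ 1, so inverse 38.
N/79 = 1361783; 1361783 ≡ 60 (mod 79); 60·54 ≡ 1, so inverse 54.
x ≡ 43·1109081·57 + 41·1065157·46 + 80·773963·38 + 65·1361783·54 = 11859949483.
11859949483 mod 107580857 = 26055213.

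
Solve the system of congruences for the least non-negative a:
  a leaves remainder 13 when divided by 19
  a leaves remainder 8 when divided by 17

From a ≡ 13 (mod 19) write a = 13 + 19t. Substituting into a ≡ 8 (mod 17) gives 19t ≡ 12 (mod 17), and since 2⁻¹ ≡ 9 (mod 17), t ≡ 6. Hence a ≡ 13 + 19·6 = 127 (mod 323).

127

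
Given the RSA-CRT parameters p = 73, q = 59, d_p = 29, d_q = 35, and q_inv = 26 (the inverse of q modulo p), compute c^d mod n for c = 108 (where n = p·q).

2841

m₁ = c^(d_p) mod p: c ≡ 35 (mod 73), and 35^29 mod 73 = 67.
m₂ = c^(d_q) mod q: c ≡ 49 (mod 59), and 49^35 mod 59 = 9.
h = q_inv·(m₁ − m₂) mod p = 26·(67 − 9) mod 73 = 48.
m = m₂ + h·q = 9 + 48·59 = 2841.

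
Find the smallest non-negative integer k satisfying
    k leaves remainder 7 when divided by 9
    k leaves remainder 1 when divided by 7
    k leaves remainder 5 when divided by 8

421

Combine the congruences pairwise.
From k ≡ 7 (mod 9) write k = 7 + 9t. Substituting into k ≡ 1 (mod 7) gives 9t ≡ 1 (mod 7), and since 2⁻¹ ≡ 4 (mod 7), t ≡ 4. Hence k ≡ 7 + 9·4 = 43 (mod 63).
From k ≡ 43 (mod 63) write k = 43 + 63t. Substituting into k ≡ 5 (mod 8) gives 63t ≡ 2 (mod 8), and since 7⁻¹ ≡ 7 (mod 8), t ≡ 6. Hence k ≡ 43 + 63·6 = 421 (mod 504).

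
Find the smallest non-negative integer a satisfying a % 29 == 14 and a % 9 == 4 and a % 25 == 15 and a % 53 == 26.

48415

From a ≡ 14 (mod 29) write a = 14 + 29t. Substituting into a ≡ 4 (mod 9) gives 29t ≡ 8 (mod 9), and since 2⁻¹ ≡ 5 (mod 9), t ≡ 4. Hence a ≡ 14 + 29·4 = 130 (mod 261).
From a ≡ 130 (mod 261) write a = 130 + 261t. Substituting into a ≡ 15 (mod 25) gives 261t ≡ 10 (mod 25), and since 11⁻¹ ≡ 16 (mod 25), t ≡ 10. Hence a ≡ 130 + 261·10 = 2740 (mod 6525).
From a ≡ 2740 (mod 6525) write a = 2740 + 6525t. Substituting into a ≡ 26 (mod 53) gives 6525t ≡ 42 (mod 53), and since 6⁻¹ ≡ 9 (mod 53), t ≡ 7. Hence a ≡ 2740 + 6525·7 = 48415 (mod 345825).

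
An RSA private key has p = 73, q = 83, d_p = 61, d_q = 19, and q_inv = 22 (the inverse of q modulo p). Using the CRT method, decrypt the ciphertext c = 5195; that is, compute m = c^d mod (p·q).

2724

m₁ = c^(d_p) mod p: c ≡ 12 (mod 73), and 12^61 mod 73 = 23.
m₂ = c^(d_q) mod q: c ≡ 49 (mod 83), and 49^19 mod 83 = 68.
h = q_inv·(m₁ − m₂) mod p = 22·(23 − 68) mod 73 = 32.
m = m₂ + h·q = 68 + 32·83 = 2724.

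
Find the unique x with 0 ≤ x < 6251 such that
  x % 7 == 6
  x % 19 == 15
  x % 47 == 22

From x ≡ 6 (mod 7) write x = 6 + 7t. Substituting into x ≡ 15 (mod 19) gives 7t ≡ 9 (mod 19), and since 7⁻¹ ≡ 11 (mod 19), t ≡ 4. Hence x ≡ 6 + 7·4 = 34 (mod 133).
From x ≡ 34 (mod 133) write x = 34 + 133t. Substituting into x ≡ 22 (mod 47) gives 133t ≡ 35 (mod 47), and since 39⁻¹ ≡ 41 (mod 47), t ≡ 25. Hence x ≡ 34 + 133·25 = 3359 (mod 6251).

3359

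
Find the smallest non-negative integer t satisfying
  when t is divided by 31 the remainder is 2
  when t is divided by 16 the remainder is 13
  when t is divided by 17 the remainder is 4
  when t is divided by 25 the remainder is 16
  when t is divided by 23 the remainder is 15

1576941

From t ≡ 2 (mod 31) write t = 2 + 31s. Substituting into t ≡ 13 (mod 16) gives 31s ≡ 11 (mod 16), and since 15⁻¹ ≡ 15 (mod 16), s ≡ 5. Hence t ≡ 2 + 31·5 = 157 (mod 496).
From t ≡ 157 (mod 496) write t = 157 + 496s. Substituting into t ≡ 4 (mod 17) gives 496s ≡ 0 (mod 17), and since 3⁻¹ ≡ 6 (mod 17), s ≡ 0. Hence t ≡ 157 + 496·0 = 157 (mod 8432).
From t ≡ 157 (mod 8432) write t = 157 + 8432s. Substituting into t ≡ 16 (mod 25) gives 8432s ≡ 9 (mod 25), and since 7⁻¹ ≡ 18 (mod 25), s ≡ 12. Hence t ≡ 157 + 8432·12 = 101341 (mod 210800).
From t ≡ 101341 (mod 210800) write t = 101341 + 210800s. Substituting into t ≡ 15 (mod 23) gives 210800s ≡ 12 (mod 23), and since 5⁻¹ ≡ 14 (mod 23), s ≡ 7. Hence t ≡ 101341 + 210800·7 = 1576941 (mod 4848400).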